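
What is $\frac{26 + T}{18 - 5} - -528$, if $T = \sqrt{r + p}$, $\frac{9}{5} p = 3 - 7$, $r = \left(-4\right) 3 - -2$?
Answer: $530 + \frac{i \sqrt{110}}{39} \approx 530.0 + 0.26893 i$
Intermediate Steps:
$r = -10$ ($r = -12 + \left(-2 + 4\right) = -12 + 2 = -10$)
$p = - \frac{20}{9}$ ($p = \frac{5 \left(3 - 7\right)}{9} = \frac{5}{9} \left(-4\right) = - \frac{20}{9} \approx -2.2222$)
$T = \frac{i \sqrt{110}}{3}$ ($T = \sqrt{-10 - \frac{20}{9}} = \sqrt{- \frac{110}{9}} = \frac{i \sqrt{110}}{3} \approx 3.496 i$)
$\frac{26 + T}{18 - 5} - -528 = \frac{26 + \frac{i \sqrt{110}}{3}}{18 - 5} - -528 = \frac{26 + \frac{i \sqrt{110}}{3}}{13} + 528 = \left(26 + \frac{i \sqrt{110}}{3}\right) \frac{1}{13} + 528 = \left(2 + \frac{i \sqrt{110}}{39}\right) + 528 = 530 + \frac{i \sqrt{110}}{39}$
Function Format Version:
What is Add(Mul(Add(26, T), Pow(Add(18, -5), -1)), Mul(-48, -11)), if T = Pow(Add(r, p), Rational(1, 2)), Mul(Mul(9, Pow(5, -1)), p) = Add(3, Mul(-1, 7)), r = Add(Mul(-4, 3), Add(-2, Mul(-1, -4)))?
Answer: Add(530, Mul(Rational(1, 39), I, Pow(110, Rational(1, 2)))) ≈ Add(530.00, Mul(0.26893, I))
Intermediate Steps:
r = -10 (r = Add(-12, Add(-2, 4)) = Add(-12, 2) = -10)
p = Rational(-20, 9) (p = Mul(Rational(5, 9), Add(3, Mul(-1, 7))) = Mul(Rational(5, 9), Add(3, -7)) = Mul(Rational(5, 9), -4) = Rational(-20, 9) ≈ -2.2222)
T = Mul(Rational(1, 3), I, Pow(110, Rational(1, 2))) (T = Pow(Add(-10, Rational(-20, 9)), Rational(1, 2)) = Pow(Rational(-110, 9), Rational(1, 2)) = Mul(Rational(1, 3), I, Pow(110, Rational(1, 2))) ≈ Mul(3.4960, I))
Add(Mul(Add(26, T), Pow(Add(18, -5), -1)), Mul(-48, -11)) = Add(Mul(Add(26, Mul(Rational(1, 3), I, Pow(110, Rational(1, 2)))), Pow(Add(18, -5), -1)), Mul(-48, -11)) = Add(Mul(Add(26, Mul(Rational(1, 3), I, Pow(110, Rational(1, 2)))), Pow(13, -1)), 528) = Add(Mul(Add(26, Mul(Rational(1, 3), I, Pow(110, Rational(1, 2)))), Rational(1, 13)), 528) = Add(Add(2, Mul(Rational(1, 39), I, Pow(110, Rational(1, 2)))), 528) = Add(530, Mul(Rational(1, 39), I, Pow(110, Rational(1, 2))))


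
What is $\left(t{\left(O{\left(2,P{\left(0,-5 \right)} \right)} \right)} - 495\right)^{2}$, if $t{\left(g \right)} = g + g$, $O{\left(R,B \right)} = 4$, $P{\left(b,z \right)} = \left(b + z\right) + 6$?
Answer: $237169$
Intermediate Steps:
$P{\left(b,z \right)} = 6 + b + z$
$t{\left(g \right)} = 2 g$
$\left(t{\left(O{\left(2,P{\left(0,-5 \right)} \right)} \right)} - 495\right)^{2} = \left(2 \cdot 4 - 495\right)^{2} = \left(8 - 495\right)^{2} = \left(-487\right)^{2} = 237169$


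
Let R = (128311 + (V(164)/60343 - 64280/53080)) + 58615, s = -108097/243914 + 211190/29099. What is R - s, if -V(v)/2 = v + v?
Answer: 1379662719845078781313/7381113579398198 ≈ 1.8692e+5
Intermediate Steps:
V(v) = -4*v (V(v) = -2*(v + v) = -4*v)
s = 628138741/92177318 (s = -108097*1/243914 + 211190*(1/29099) = -9827/22174 + 30170/4157 = 628138741/92177318 ≈ 6.8145)
R = 14968031703373/80075161 (R = (128311 + (-4*164/60343 - 64280/53080)) + 58615 = (128311 + (-656*1/60343 - 64280*1/53080)) + 58615 = (128311 + (-656/60343 - 1607/1327)) + 58615 = (128311 - 97841713/80075161) + 58615 = 10274426141358/80075161 + 58615 = 14968031703373/80075161 ≈ 1.8692e+5)
R - s = 14968031703373/80075161 - 1*628138741/92177318 = 14968031703373/80075161 - 628138741/92177318 = 1379662719845078781313/7381113579398198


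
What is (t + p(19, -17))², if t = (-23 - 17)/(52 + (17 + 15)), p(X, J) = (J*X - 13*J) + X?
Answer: 3073009/441 ≈ 6968.3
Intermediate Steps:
p(X, J) = X - 13*J + J*X (p(X, J) = (-13*J + J*X) + X = X - 13*J + J*X)
t = -10/21 (t = -40/(52 + 32) = -40/84 = -40*1/84 = -10/21 ≈ -0.47619)
(t + p(19, -17))² = (-10/21 + (19 - 13*(-17) - 17*19))² = (-10/21 + (19 + 221 - 323))² = (-10/21 - 83)² = (-1753/21)² = 3073009/441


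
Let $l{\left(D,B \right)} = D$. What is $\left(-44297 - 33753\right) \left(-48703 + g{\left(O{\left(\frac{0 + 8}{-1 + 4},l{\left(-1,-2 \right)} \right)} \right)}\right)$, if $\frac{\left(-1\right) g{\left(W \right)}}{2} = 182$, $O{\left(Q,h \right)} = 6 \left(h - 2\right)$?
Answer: $3829679350$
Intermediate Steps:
$O{\left(Q,h \right)} = -12 + 6 h$ ($O{\left(Q,h \right)} = 6 \left(-2 + h\right) = -12 + 6 h$)
$g{\left(W \right)} = -364$ ($g{\left(W \right)} = \left(-2\right) 182 = -364$)
$\left(-44297 - 33753\right) \left(-48703 + g{\left(O{\left(\frac{0 + 8}{-1 + 4},l{\left(-1,-2 \right)} \right)} \right)}\right) = \left(-44297 - 33753\right) \left(-48703 - 364\right) = \left(-78050\right) \left(-49067\right) = 3829679350$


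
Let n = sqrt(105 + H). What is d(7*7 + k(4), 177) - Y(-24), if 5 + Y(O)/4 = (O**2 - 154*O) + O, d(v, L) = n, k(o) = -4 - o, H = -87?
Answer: -16972 + 3*sqrt(2) ≈ -16968.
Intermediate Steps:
n = 3*sqrt(2) (n = sqrt(105 - 87) = sqrt(18) = 3*sqrt(2) ≈ 4.2426)
d(v, L) = 3*sqrt(2)
Y(O) = -20 - 612*O + 4*O**2 (Y(O) = -20 + 4*((O**2 - 154*O) + O) = -20 + 4*(O**2 - 153*O) = -20 + (-612*O + 4*O**2) = -20 - 612*O + 4*O**2)
d(7*7 + k(4), 177) - Y(-24) = 3*sqrt(2) - (-20 - 612*(-24) + 4*(-24)**2) = 3*sqrt(2) - (-20 + 14688 + 4*576) = 3*sqrt(2) - (-20 + 14688 + 2304) = 3*sqrt(2) - 1*16972 = 3*sqrt(2) - 16972 = -16972 + 3*sqrt(2)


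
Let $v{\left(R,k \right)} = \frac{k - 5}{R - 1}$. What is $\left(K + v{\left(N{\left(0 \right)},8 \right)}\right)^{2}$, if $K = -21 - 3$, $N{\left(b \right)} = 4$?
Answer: $529$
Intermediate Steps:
$K = -24$ ($K = -21 - 3 = -24$)
$v{\left(R,k \right)} = \frac{-5 + k}{-1 + R}$
$\left(K + v{\left(N{\left(0 \right)},8 \right)}\right)^{2} = \left(-24 + \frac{-5 + 8}{-1 + 4}\right)^{2} = \left(-24 + \frac{1}{3} \cdot 3\right)^{2} = \left(-24 + 1\right)^{2} = \left(-23\right)^{2} = 529$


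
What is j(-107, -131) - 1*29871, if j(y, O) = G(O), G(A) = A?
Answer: -30002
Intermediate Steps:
j(y, O) = O
j(-107, -131) - 1*29871 = -131 - 1*29871 = -131 - 29871 = -30002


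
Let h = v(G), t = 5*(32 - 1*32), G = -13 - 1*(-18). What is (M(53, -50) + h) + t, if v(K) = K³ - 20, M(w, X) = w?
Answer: 158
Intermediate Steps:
G = 5 (G = -13 + 18 = 5)
t = 0 (t = 5*(32 - 32) = 5*0 = 0)
v(K) = -20 + K³
h = 105 (h = -20 + 5³ = -20 + 125 = 105)
(M(53, -50) + h) + t = (53 + 105) + 0 = 158 + 0 = 158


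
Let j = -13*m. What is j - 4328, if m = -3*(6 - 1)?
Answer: -4133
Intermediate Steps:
m = -15 (m = -3*5 = -15)
j = 195 (j = -13*(-15) = 195)
j - 4328 = 195 - 4328 = -4133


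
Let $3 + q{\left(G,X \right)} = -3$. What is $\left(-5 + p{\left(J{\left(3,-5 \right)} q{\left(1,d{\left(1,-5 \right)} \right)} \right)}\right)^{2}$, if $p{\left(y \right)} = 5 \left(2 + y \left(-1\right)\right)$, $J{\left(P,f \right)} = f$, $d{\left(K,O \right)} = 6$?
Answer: $21025$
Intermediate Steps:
$q{\left(G,X \right)} = -6$ ($q{\left(G,X \right)} = -3 - 3 = -6$)
$p{\left(y \right)} = 10 - 5 y$ ($p{\left(y \right)} = 5 \left(2 - y\right) = 10 - 5 y$)
$\left(-5 + p{\left(J{\left(3,-5 \right)} q{\left(1,d{\left(1,-5 \right)} \right)} \right)}\right)^{2} = \left(-5 + \left(10 - 5 \left(\left(-5\right) \left(-6\right)\right)\right)\right)^{2} = \left(-5 + \left(10 - 150\right)\right)^{2} = \left(-5 - 140\right)^{2} = \left(-145\right)^{2} = 21025$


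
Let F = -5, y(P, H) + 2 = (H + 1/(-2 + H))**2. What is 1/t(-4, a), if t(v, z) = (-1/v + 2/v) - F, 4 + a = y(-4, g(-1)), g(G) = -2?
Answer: 4/19 ≈ 0.21053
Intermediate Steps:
y(P, H) = -2 + (H + 1/(-2 + H))**2
a = -15/16 (a = -4 + (-2 + (1 + (-2)**2 - 2*(-2))**2/(-2 - 2)**2) = -4 + (-2 + (1 + 4 + 4)**2/(-4)**2) = -4 + (-2 + (1/16)*9**2) = -4 + (-2 + (1/16)*81) = -4 + (-2 + 81/16) = -4 + 49/16 = -15/16 ≈ -0.93750)
t(v, z) = 5 + 1/v (t(v, z) = (-1/v + 2/v) - 1*(-5) = 1/v + 5 = 5 + 1/v)
1/t(-4, a) = 1/(5 + 1/(-4)) = 1/(5 - 1/4) = 1/(19/4) = 4/19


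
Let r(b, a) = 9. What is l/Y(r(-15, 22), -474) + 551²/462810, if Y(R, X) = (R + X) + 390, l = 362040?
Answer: -2233772831/462810 ≈ -4826.5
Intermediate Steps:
Y(R, X) = 390 + R + X
l/Y(r(-15, 22), -474) + 551²/462810 = 362040/(390 + 9 - 474) + 551²/462810 = 362040/(-75) + 303601*(1/462810) = 362040*(-1/75) + 303601/462810 = -24136/5 + 303601/462810 = -2233772831/462810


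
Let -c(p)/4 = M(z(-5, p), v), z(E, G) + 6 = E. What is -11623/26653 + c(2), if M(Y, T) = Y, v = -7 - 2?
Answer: 1161109/26653 ≈ 43.564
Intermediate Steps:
v = -9
z(E, G) = -6 + E
c(p) = 44 (c(p) = -4*(-6 - 5) = -4*(-11) = 44)
-11623/26653 + c(2) = -11623/26653 + 44 = 1161109/26653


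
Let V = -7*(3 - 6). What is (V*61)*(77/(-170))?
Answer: -98637/170 ≈ -580.22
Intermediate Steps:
V = 21 (V = -7*(-3) = 21)
(V*61)*(77/(-170)) = (21*61)*(77/(-170)) = 1281*(77*(-1/170)) = 1281*(-77/170) = -98637/170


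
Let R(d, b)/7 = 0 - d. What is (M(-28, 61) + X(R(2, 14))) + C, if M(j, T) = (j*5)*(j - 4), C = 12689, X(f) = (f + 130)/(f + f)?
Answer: 120154/7 ≈ 17165.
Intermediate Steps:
R(d, b) = -7*d (R(d, b) = 7*(0 - d) = 7*(-d) = -7*d)
X(f) = (130 + f)/(2*f) (X(f) = (130 + f)/((2*f)) = (130 + f)*(1/(2*f)) = (130 + f)/(2*f))
M(j, T) = 5*j*(-4 + j) (M(j, T) = (5*j)*(-4 + j) = 5*j*(-4 + j))
(M(-28, 61) + X(R(2, 14))) + C = (5*(-28)*(-4 - 28) + (130 - 7*2)/(2*((-7*2)))) + 12689 = (5*(-28)*(-32) + (½)*(130 - 14)/(-14)) + 12689 = (4480 + (½)*(-1/14)*116) + 12689 = (4480 - 29/7) + 12689 = 31331/7 + 12689 = 120154/7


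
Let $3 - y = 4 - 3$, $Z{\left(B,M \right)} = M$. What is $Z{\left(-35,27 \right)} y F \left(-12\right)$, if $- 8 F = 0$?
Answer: $0$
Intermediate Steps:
$F = 0$ ($F = \left(- \frac{1}{8}\right) 0 = 0$)
$y = 2$ ($y = 3 - \left(4 - 3\right) = 3 - 1 = 2$)
$Z{\left(-35,27 \right)} y F \left(-12\right) = 27 \cdot 2 \cdot 0 \left(-12\right) = 27 \cdot 2 \cdot 0 = 27 \cdot 0 = 0$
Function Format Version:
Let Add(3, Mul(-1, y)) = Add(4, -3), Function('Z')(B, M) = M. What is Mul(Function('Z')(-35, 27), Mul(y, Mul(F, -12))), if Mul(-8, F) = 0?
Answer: 0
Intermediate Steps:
F = 0 (F = Mul(Rational(-1, 8), 0) = 0)
y = 2 (y = Add(3, Mul(-1, Add(4, -3))) = Add(3, Mul(-1, 1)) = Add(3, -1) = 2)
Mul(Function('Z')(-35, 27), Mul(y, Mul(F, -12))) = Mul(27, Mul(2, Mul(0, -12))) = Mul(27, Mul(2, 0)) = Mul(27, 0) = 0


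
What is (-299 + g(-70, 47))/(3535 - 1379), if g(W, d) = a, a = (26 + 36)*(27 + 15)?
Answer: 2305/2156 ≈ 1.0691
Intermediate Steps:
a = 2604 (a = 62*42 = 2604)
g(W, d) = 2604
(-299 + g(-70, 47))/(3535 - 1379) = (-299 + 2604)/(3535 - 1379) = 2305/2156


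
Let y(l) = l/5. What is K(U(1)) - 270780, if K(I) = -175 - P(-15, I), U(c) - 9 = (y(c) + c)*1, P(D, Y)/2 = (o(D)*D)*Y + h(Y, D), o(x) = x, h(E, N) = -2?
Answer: -275541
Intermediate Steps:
y(l) = l/5 (y(l) = l*(⅕) = l/5)
P(D, Y) = -4 + 2*Y*D² (P(D, Y) = 2*((D*D)*Y - 2) = 2*(D²*Y - 2) = 2*(Y*D² - 2) = 2*(-2 + Y*D²) = -4 + 2*Y*D²)
U(c) = 9 + 6*c/5 (U(c) = 9 + (c/5 + c)*1 = 9 + (6*c/5)*1 = 9 + 6*c/5)
K(I) = -171 - 450*I (K(I) = -175 - (-4 + 2*I*(-15)²) = -175 - (-4 + 2*I*225) = -175 - (-4 + 450*I) = -175 + (4 - 450*I) = -171 - 450*I)
K(U(1)) - 270780 = (-171 - 450*(9 + (6/5)*1)) - 270780 = (-171 - 450*(9 + 6/5)) - 270780 = (-171 - 450*51/5) - 270780 = (-171 - 4590) - 270780 = -4761 - 270780 = -275541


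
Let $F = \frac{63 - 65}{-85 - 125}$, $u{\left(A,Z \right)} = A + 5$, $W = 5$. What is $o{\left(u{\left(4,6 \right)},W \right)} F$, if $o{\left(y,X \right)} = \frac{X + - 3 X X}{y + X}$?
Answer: $- \frac{1}{21} \approx -0.047619$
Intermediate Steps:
$u{\left(A,Z \right)} = 5 + A$
$o{\left(y,X \right)} = \frac{X - 3 X^{2}}{X + y}$
$F = \frac{1}{105}$ ($F = - \frac{2}{-210} = \left(-2\right) \left(- \frac{1}{210}\right) = \frac{1}{105} \approx 0.0095238$)
$o{\left(u{\left(4,6 \right)},W \right)} F = \frac{5 \left(1 - 15\right)}{5 + \left(5 + 4\right)} \frac{1}{105} = \frac{5 \left(1 - 15\right)}{5 + 9} \cdot \frac{1}{105} = 5 \cdot \frac{1}{14} \left(-14\right) \frac{1}{105} = \left(-5\right) \frac{1}{105} = - \frac{1}{21}$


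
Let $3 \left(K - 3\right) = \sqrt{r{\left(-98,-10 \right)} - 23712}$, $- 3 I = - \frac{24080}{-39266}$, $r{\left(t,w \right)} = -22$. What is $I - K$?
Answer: $- \frac{188737}{58899} - \frac{i \sqrt{23734}}{3} \approx -3.2044 - 51.353 i$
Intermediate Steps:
$I = - \frac{12040}{58899}$ ($I = - \frac{\left(-24080\right) \frac{1}{-39266}}{3} = - \frac{\left(-24080\right) \left(- \frac{1}{39266}\right)}{3} = \left(- \frac{1}{3}\right) \frac{12040}{19633} = - \frac{12040}{58899} \approx -0.20442$)
$K = 3 + \frac{i \sqrt{23734}}{3}$ ($K = 3 + \frac{\sqrt{-22 - 23712}}{3} = 3 + \frac{\sqrt{-23734}}{3} = 3 + \frac{i \sqrt{23734}}{3} \approx 3.0 + 51.353 i$)
$I - K = - \frac{12040}{58899} - \left(3 + \frac{i \sqrt{23734}}{3}\right) = - \frac{188737}{58899} - \frac{i \sqrt{23734}}{3}$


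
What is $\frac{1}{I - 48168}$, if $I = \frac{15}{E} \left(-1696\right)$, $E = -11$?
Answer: $- \frac{11}{504408} \approx -2.1808 \cdot 10^{-5}$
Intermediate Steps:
$I = \frac{25440}{11}$ ($I = \frac{15}{-11} \left(-1696\right) = 15 \left(- \frac{1}{11}\right) \left(-1696\right) = \left(- \frac{15}{11}\right) \left(-1696\right) = \frac{25440}{11} \approx 2312.7$)
$\frac{1}{I - 48168} = \frac{1}{\frac{25440}{11} - 48168} = \frac{1}{- \frac{504408}{11}} = - \frac{11}{504408}$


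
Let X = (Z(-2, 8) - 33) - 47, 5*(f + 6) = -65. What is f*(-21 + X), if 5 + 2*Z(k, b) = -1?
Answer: 1976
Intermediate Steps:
f = -19 (f = -6 + (⅕)*(-65) = -6 - 13 = -19)
Z(k, b) = -3 (Z(k, b) = -5/2 + (½)*(-1) = -5/2 - ½ = -3)
X = -83 (X = (-3 - 33) - 47 = -36 - 47 = -83)
f*(-21 + X) = -19*(-21 - 83) = -19*(-104) = 1976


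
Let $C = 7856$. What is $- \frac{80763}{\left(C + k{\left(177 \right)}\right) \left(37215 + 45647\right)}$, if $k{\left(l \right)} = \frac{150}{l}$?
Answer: $- \frac{1588339}{12803670516} \approx -0.00012405$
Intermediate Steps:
$- \frac{80763}{\left(C + k{\left(177 \right)}\right) \left(37215 + 45647\right)} = - \frac{80763}{\left(7856 + \frac{150}{177}\right) \left(37215 + 45647\right)} = - \frac{80763}{\left(7856 + 150 \cdot \frac{1}{177}\right) 82862} = - \frac{80763}{\left(7856 + \frac{50}{59}\right) 82862} = - \frac{80763}{\frac{463554}{59} \cdot 82862} = - \frac{80763}{\frac{38411011548}{59}} = \left(-80763\right) \frac{59}{38411011548} = - \frac{1588339}{12803670516}$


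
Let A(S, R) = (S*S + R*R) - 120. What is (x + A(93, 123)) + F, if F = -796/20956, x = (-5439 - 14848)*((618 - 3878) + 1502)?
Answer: 186970500557/5239 ≈ 3.5688e+7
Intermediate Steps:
A(S, R) = -120 + R² + S² (A(S, R) = (S² + R²) - 120 = (R² + S²) - 120 = -120 + R² + S²)
x = 35664546 (x = -20287*(-3260 + 1502) = -20287*(-1758) = 35664546)
F = -199/5239 (F = -796*1/20956 = -199/5239 ≈ -0.037984)
(x + A(93, 123)) + F = (35664546 + (-120 + 123² + 93²)) - 199/5239 = (35664546 + (-120 + 15129 + 8649)) - 199/5239 = (35664546 + 23658) - 199/5239 = 35688204 - 199/5239 = 186970500557/5239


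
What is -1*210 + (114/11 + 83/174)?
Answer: -381191/1914 ≈ -199.16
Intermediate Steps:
-1*210 + (114/11 + 83/174) = -210 + (114*(1/11) + 83*(1/174)) = -210 + (114/11 + 83/174) = -210 + 20749/1914 = -381191/1914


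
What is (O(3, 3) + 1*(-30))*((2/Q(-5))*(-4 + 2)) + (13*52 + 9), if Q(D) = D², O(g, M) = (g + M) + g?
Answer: 17209/25 ≈ 688.36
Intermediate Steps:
O(g, M) = M + 2*g (O(g, M) = (M + g) + g = M + 2*g)
(O(3, 3) + 1*(-30))*((2/Q(-5))*(-4 + 2)) + (13*52 + 9) = ((3 + 2*3) + 1*(-30))*((2/((-5)²))*(-4 + 2)) + (13*52 + 9) = ((3 + 6) - 30)*((2/25)*(-2)) + (676 + 9) = (9 - 30)*((2*(1/25))*(-2)) + 685 = -42*(-2)/25 + 685 = -21*(-4/25) + 685 = 84/25 + 685 = 17209/25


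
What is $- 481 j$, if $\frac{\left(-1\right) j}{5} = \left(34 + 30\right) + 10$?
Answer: $177970$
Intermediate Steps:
$j = -370$ ($j = - 5 \left(\left(34 + 30\right) + 10\right) = - 5 \left(64 + 10\right) = \left(-5\right) 74 = -370$)
$- 481 j = \left(-481\right) \left(-370\right) = 177970$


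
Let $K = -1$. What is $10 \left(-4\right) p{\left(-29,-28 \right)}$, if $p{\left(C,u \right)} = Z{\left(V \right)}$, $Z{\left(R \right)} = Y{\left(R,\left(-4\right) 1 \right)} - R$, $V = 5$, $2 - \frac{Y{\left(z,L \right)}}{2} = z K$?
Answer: $-360$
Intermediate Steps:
$Y{\left(z,L \right)} = 4 + 2 z$ ($Y{\left(z,L \right)} = 4 - 2 z \left(-1\right) = 4 - 2 \left(- z\right) = 4 + 2 z$)
$Z{\left(R \right)} = 4 + R$ ($Z{\left(R \right)} = \left(4 + 2 R\right) - R = 4 + R$)
$p{\left(C,u \right)} = 9$ ($p{\left(C,u \right)} = 4 + 5 = 9$)
$10 \left(-4\right) p{\left(-29,-28 \right)} = 10 \left(-4\right) 9 = \left(-40\right) 9 = -360$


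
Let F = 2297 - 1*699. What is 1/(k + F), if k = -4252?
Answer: -1/2654 ≈ -0.00037679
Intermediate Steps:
F = 1598 (F = 2297 - 699 = 1598)
1/(k + F) = 1/(-4252 + 1598) = 1/(-2654) = -1/2654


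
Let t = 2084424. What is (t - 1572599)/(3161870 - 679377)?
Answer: 511825/2482493 ≈ 0.20617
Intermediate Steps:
(t - 1572599)/(3161870 - 679377) = (2084424 - 1572599)/(3161870 - 679377) = 511825/2482493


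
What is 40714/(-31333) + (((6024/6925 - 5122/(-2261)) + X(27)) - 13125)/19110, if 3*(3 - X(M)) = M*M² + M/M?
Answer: -32755744566176932/14062879805554125 ≈ -2.3292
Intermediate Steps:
X(M) = 8/3 - M³/3 (X(M) = 3 - (M*M² + M/M)/3 = 3 - (M³ + 1)/3 = 3 - (1 + M³)/3 = 3 + (-⅓ - M³/3) = 8/3 - M³/3)
40714/(-31333) + (((6024/6925 - 5122/(-2261)) + X(27)) - 13125)/19110 = 40714/(-31333) + (((6024/6925 - 5122/(-2261)) + (8/3 - ⅓*27³)) - 13125)/19110 = 40714*(-1/31333) + (((6024*(1/6925) - 5122*(-1/2261)) + (8/3 - ⅓*19683)) - 13125)*(1/19110) = -40714/31333 + (((6024/6925 + 5122/2261) + (8/3 - 6561)) - 13125)*(1/19110) = -40714/31333 + ((49090114/15657425 - 19675/3) - 13125)*(1/19110) = -40714/31333 + (-307912566533/46972275 - 13125)*(1/19110) = -40714/31333 - 924423675908/46972275*1/19110 = -40714/31333 - 462211837954/448820087625 = -32755744566176932/14062879805554125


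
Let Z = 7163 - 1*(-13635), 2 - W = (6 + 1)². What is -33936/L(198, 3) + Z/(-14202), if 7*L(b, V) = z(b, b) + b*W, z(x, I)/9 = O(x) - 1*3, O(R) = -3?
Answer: 11038348/461565 ≈ 23.915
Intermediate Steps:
W = -47 (W = 2 - (6 + 1)² = 2 - 1*7² = 2 - 1*49 = 2 - 49 = -47)
z(x, I) = -54 (z(x, I) = 9*(-3 - 1*3) = 9*(-3 - 3) = 9*(-6) = -54)
Z = 20798 (Z = 7163 + 13635 = 20798)
L(b, V) = -54/7 - 47*b/7 (L(b, V) = (-54 + b*(-47))/7 = (-54 - 47*b)/7 = -54/7 - 47*b/7)
-33936/L(198, 3) + Z/(-14202) = -33936/(-54/7 - 47/7*198) + 20798/(-14202) = -33936/(-54/7 - 9306/7) + 20798*(-1/14202) = -33936/(-9360/7) - 10399/7101 = -33936*(-7/9360) - 10399/7101 = 4949/195 - 10399/7101 = 11038348/461565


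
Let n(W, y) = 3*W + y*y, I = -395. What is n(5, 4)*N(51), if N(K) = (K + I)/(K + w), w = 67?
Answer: -5332/59 ≈ -90.373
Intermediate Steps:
n(W, y) = y**2 + 3*W (n(W, y) = 3*W + y**2 = y**2 + 3*W)
N(K) = (-395 + K)/(67 + K) (N(K) = (K - 395)/(K + 67) = (-395 + K)/(67 + K))
n(5, 4)*N(51) = (4**2 + 3*5)*((-395 + 51)/(67 + 51)) = (16 + 15)*(-344/118) = 31*((1/118)*(-344)) = 31*(-172/59) = -5332/59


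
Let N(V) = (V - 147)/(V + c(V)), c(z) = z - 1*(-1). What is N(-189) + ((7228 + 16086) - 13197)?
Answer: 3814445/377 ≈ 10118.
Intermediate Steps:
c(z) = 1 + z (c(z) = z + 1 = 1 + z)
N(V) = (-147 + V)/(1 + 2*V) (N(V) = (V - 147)/(V + (1 + V)) = (-147 + V)/(1 + 2*V))
N(-189) + ((7228 + 16086) - 13197) = (-147 - 189)/(1 + 2*(-189)) + ((7228 + 16086) - 13197) = -336/(1 - 378) + (23314 - 13197) = -336/(-377) + 10117 = -1/377*(-336) + 10117 = 336/377 + 10117 = 3814445/377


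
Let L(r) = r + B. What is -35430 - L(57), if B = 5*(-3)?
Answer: -35472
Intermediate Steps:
B = -15
L(r) = -15 + r (L(r) = r - 15 = -15 + r)
-35430 - L(57) = -35430 - (-15 + 57) = -35430 - 1*42 = -35430 - 42 = -35472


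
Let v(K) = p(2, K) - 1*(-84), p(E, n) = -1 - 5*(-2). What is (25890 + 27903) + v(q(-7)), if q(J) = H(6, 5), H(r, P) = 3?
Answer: 53886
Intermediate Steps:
q(J) = 3
p(E, n) = 9 (p(E, n) = -1 + 10 = 9)
v(K) = 93 (v(K) = 9 - 1*(-84) = 9 + 84 = 93)
(25890 + 27903) + v(q(-7)) = (25890 + 27903) + 93 = 53793 + 93 = 53886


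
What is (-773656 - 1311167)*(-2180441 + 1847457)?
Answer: 694212701832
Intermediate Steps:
(-773656 - 1311167)*(-2180441 + 1847457) = -2084823*(-332984) = 694212701832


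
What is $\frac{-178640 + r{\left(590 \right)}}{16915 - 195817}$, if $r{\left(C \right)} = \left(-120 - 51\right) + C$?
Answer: $\frac{59407}{59634} \approx 0.99619$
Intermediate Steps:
$r{\left(C \right)} = -171 + C$
$\frac{-178640 + r{\left(590 \right)}}{16915 - 195817} = \frac{-178640 + \left(-171 + 590\right)}{16915 - 195817} = \frac{-178640 + 419}{-178902} = \left(-178221\right) \left(- \frac{1}{178902}\right) = \frac{59407}{59634}$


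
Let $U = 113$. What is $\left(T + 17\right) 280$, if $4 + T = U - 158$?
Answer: $-8960$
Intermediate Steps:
$T = -49$ ($T = -4 + \left(113 - 158\right) = -4 - 45 = -49$)
$\left(T + 17\right) 280 = \left(-49 + 17\right) 280 = \left(-32\right) 280 = -8960$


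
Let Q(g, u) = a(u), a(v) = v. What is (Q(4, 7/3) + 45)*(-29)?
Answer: -4118/3 ≈ -1372.7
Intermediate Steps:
Q(g, u) = u
(Q(4, 7/3) + 45)*(-29) = (7/3 + 45)*(-29) = (142/3)*(-29) = -4118/3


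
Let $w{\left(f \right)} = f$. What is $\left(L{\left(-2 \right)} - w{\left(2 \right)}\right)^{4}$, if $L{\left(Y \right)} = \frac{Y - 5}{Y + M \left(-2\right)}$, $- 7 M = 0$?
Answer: $\frac{81}{16} \approx 5.0625$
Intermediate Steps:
$M = 0$ ($M = \left(- \frac{1}{7}\right) 0 = 0$)
$L{\left(Y \right)} = \frac{-5 + Y}{Y}$ ($L{\left(Y \right)} = \frac{Y - 5}{Y + 0 \left(-2\right)} = \frac{-5 + Y}{Y + 0} = \frac{-5 + Y}{Y}$)
$\left(L{\left(-2 \right)} - w{\left(2 \right)}\right)^{4} = \left(\frac{-5 - 2}{-2} + \left(0 - 2\right)\right)^{4} = \left(\left(- \frac{1}{2}\right) \left(-7\right) + \left(0 - 2\right)\right)^{4} = \left(\frac{7}{2} - 2\right)^{4} = \left(\frac{3}{2}\right)^{4} = \frac{81}{16}$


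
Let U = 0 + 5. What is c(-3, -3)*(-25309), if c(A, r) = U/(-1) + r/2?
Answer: 329017/2 ≈ 1.6451e+5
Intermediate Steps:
U = 5
c(A, r) = -5 + r/2 (c(A, r) = 5/(-1) + r/2 = 5*(-1) + r*(½) = -5 + r/2)
c(-3, -3)*(-25309) = (-5 + (½)*(-3))*(-25309) = (-5 - 3/2)*(-25309) = -13/2*(-25309) = 329017/2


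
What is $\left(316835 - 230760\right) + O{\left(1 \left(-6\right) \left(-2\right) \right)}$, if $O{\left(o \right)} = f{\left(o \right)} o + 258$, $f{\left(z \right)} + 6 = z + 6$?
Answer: $86477$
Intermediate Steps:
$f{\left(z \right)} = z$ ($f{\left(z \right)} = -6 + \left(z + 6\right) = -6 + \left(6 + z\right) = z$)
$O{\left(o \right)} = 258 + o^{2}$ ($O{\left(o \right)} = o o + 258 = o^{2} + 258 = 258 + o^{2}$)
$\left(316835 - 230760\right) + O{\left(1 \left(-6\right) \left(-2\right) \right)} = \left(316835 - 230760\right) + \left(258 + \left(1 \left(-6\right) \left(-2\right)\right)^{2}\right) = 86075 + \left(258 + \left(\left(-6\right) \left(-2\right)\right)^{2}\right) = 86075 + \left(258 + 12^{2}\right) = 86075 + \left(258 + 144\right) = 86075 + 402 = 86477$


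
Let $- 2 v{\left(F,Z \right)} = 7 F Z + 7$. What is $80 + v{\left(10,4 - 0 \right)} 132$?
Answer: $-18862$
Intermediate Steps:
$v{\left(F,Z \right)} = - \frac{7}{2} - \frac{7 F Z}{2}$ ($v{\left(F,Z \right)} = - \frac{7 F Z + 7}{2} = - \frac{7 + 7 F Z}{2} = - \frac{7}{2} - \frac{7 F Z}{2}$)
$80 + v{\left(10,4 - 0 \right)} 132 = 80 + \left(- \frac{7}{2} - 35 \left(4 - 0\right)\right) 132 = 80 + \left(- \frac{7}{2} - 35 \left(4 + 0\right)\right) 132 = 80 + \left(- \frac{7}{2} - 35 \cdot 4\right) 132 = 80 + \left(- \frac{7}{2} - 140\right) 132 = 80 - 18942 = -18862$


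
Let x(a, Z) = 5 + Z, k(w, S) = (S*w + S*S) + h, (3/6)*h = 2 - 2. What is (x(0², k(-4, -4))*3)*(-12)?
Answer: -1332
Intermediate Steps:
h = 0 (h = 2*(2 - 2) = 2*0 = 0)
k(w, S) = S² + S*w (k(w, S) = (S*w + S*S) + 0 = (S*w + S²) + 0 = (S² + S*w) + 0 = S² + S*w)
(x(0², k(-4, -4))*3)*(-12) = ((5 - 4*(-4 - 4))*3)*(-12) = ((5 - 4*(-8))*3)*(-12) = ((5 + 32)*3)*(-12) = (37*3)*(-12) = 111*(-12) = -1332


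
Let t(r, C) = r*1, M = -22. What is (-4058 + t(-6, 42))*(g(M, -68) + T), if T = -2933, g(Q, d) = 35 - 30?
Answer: 11899392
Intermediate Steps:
t(r, C) = r
g(Q, d) = 5
(-4058 + t(-6, 42))*(g(M, -68) + T) = (-4058 - 6)*(5 - 2933) = -4064*(-2928) = 11899392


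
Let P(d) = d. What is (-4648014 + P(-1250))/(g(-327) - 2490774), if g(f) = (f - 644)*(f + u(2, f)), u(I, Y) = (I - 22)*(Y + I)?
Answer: 4649264/8484757 ≈ 0.54795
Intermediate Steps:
u(I, Y) = (-22 + I)*(I + Y)
g(f) = (-644 + f)*(-40 - 19*f) (g(f) = (f - 644)*(f + (2**2 - 22*2 - 22*f + 2*f)) = (-644 + f)*(f + (4 - 44 - 22*f + 2*f)) = (-644 + f)*(f + (-40 - 20*f)) = (-644 + f)*(-40 - 19*f))
(-4648014 + P(-1250))/(g(-327) - 2490774) = (-4648014 - 1250)/((25760 - 19*(-327)**2 + 12196*(-327)) - 2490774) = -4649264/((25760 - 19*106929 - 3988092) - 2490774) = -4649264/((25760 - 2031651 - 3988092) - 2490774) = -4649264/(-5993983 - 2490774) = -4649264/(-8484757) = -4649264*(-1/8484757) = 4649264/8484757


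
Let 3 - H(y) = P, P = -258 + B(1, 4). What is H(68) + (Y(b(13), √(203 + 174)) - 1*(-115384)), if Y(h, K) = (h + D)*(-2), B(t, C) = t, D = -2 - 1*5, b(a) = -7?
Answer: 115672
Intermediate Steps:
D = -7 (D = -2 - 5 = -7)
Y(h, K) = 14 - 2*h (Y(h, K) = (h - 7)*(-2) = (-7 + h)*(-2) = 14 - 2*h)
P = -257 (P = -258 + 1 = -257)
H(y) = 260 (H(y) = 3 - 1*(-257) = 3 + 257 = 260)
H(68) + (Y(b(13), √(203 + 174)) - 1*(-115384)) = 260 + ((14 - 2*(-7)) - 1*(-115384)) = 260 + ((14 + 14) + 115384) = 260 + (28 + 115384) = 260 + 115412 = 115672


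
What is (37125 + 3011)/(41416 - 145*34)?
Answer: 20068/18243 ≈ 1.1000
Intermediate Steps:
(37125 + 3011)/(41416 - 145*34) = 40136/(41416 - 4930) = 40136/36486 = 40136*(1/36486) = 20068/18243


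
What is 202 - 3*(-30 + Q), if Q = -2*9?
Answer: 346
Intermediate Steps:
Q = -18
202 - 3*(-30 + Q) = 202 - 3*(-30 - 18) = 202 - 3*(-48) = 202 + 144 = 346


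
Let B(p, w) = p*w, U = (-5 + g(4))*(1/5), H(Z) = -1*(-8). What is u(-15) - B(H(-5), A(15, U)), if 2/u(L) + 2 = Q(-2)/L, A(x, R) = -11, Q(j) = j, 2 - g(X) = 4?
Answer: 1217/14 ≈ 86.929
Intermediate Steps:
H(Z) = 8
g(X) = -2 (g(X) = 2 - 1*4 = 2 - 4 = -2)
U = -7/5 (U = (-5 - 2)*(1/5) = -7/5 ≈ -1.4000)
u(L) = 2/(-2 - 2/L)
u(-15) - B(H(-5), A(15, U)) = -1*(-15)/(1 - 15) - 8*(-11) = -1*(-15)/(-14) - 1*(-88) = -1*(-15)*(-1/14) + 88 = -15/14 + 88 = 1217/14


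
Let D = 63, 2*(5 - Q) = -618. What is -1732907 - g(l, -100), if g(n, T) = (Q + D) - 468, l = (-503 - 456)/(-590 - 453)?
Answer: -1732816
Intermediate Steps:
Q = 314 (Q = 5 - 1/2*(-618) = 5 + 309 = 314)
l = 137/149 (l = -959/(-1043) = -959*(-1/1043) = 137/149 ≈ 0.91946)
g(n, T) = -91 (g(n, T) = (314 + 63) - 468 = 377 - 468 = -91)
-1732907 - g(l, -100) = -1732907 - 1*(-91) = -1732907 + 91 = -1732816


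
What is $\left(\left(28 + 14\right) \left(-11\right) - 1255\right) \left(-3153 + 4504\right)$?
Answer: $-2319667$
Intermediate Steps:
$\left(\left(28 + 14\right) \left(-11\right) - 1255\right) \left(-3153 + 4504\right) = \left(42 \left(-11\right) - 1255\right) 1351 = \left(-462 - 1255\right) 1351 = \left(-1717\right) 1351 = -2319667$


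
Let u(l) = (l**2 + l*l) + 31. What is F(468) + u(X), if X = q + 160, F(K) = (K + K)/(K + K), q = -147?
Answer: 370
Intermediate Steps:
F(K) = 1 (F(K) = (2*K)/((2*K)) = (2*K)*(1/(2*K)) = 1)
X = 13 (X = -147 + 160 = 13)
u(l) = 31 + 2*l**2 (u(l) = (l**2 + l**2) + 31 = 2*l**2 + 31 = 31 + 2*l**2)
F(468) + u(X) = 1 + (31 + 2*13**2) = 1 + (31 + 2*169) = 1 + (31 + 338) = 1 + 369 = 370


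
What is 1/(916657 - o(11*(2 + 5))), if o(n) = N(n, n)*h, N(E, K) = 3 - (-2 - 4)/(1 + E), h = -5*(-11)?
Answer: 13/11914341 ≈ 1.0911e-6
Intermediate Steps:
h = 55
N(E, K) = 3 + 6/(1 + E) (N(E, K) = 3 - (-6)/(1 + E) = 3 + 6/(1 + E))
o(n) = 165*(3 + n)/(1 + n) (o(n) = (3*(3 + n)/(1 + n))*55 = 165*(3 + n)/(1 + n))
1/(916657 - o(11*(2 + 5))) = 1/(916657 - 165*(3 + 11*(2 + 5))/(1 + 11*(2 + 5))) = 1/(916657 - 165*(3 + 11*7)/(1 + 11*7)) = 1/(916657 - 165*(3 + 77)/(1 + 77)) = 1/(916657 - 165*80/78) = 1/(916657 - 1*2200/13) = 1/(916657 - 2200/13) = 1/(11914341/13) = 13/11914341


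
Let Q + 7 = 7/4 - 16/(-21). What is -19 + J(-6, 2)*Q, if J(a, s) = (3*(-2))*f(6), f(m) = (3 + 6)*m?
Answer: 10046/7 ≈ 1435.1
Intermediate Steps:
f(m) = 9*m
Q = -377/84 (Q = -7 + (7/4 - 16/(-21)) = -7 + (7*(¼) - 16*(-1/21)) = -7 + (7/4 + 16/21) = -7 + 211/84 = -377/84 ≈ -4.4881)
J(a, s) = -324 (J(a, s) = (3*(-2))*(9*6) = -6*54 = -324)
-19 + J(-6, 2)*Q = -19 - 324*(-377/84) = -19 + 10179/7 = 10046/7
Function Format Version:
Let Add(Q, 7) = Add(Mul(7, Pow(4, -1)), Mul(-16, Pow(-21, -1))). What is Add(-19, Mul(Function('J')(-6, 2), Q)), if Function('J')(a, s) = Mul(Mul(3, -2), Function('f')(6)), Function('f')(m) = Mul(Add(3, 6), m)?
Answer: Rational(10046, 7) ≈ 1435.1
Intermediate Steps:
Function('f')(m) = Mul(9, m)
Q = Rational(-377, 84) (Q = Add(-7, Add(Mul(7, Pow(4, -1)), Mul(-16, Pow(-21, -1)))) = Add(-7, Add(Mul(7, Rational(1, 4)), Mul(-16, Rational(-1, 21)))) = Add(-7, Add(Rational(7, 4), Rational(16, 21))) = Add(-7, Rational(211, 84)) = Rational(-377, 84) ≈ -4.4881)
Function('J')(a, s) = -324 (Function('J')(a, s) = Mul(Mul(3, -2), Mul(9, 6)) = Mul(-6, 54) = -324)
Add(-19, Mul(Function('J')(-6, 2), Q)) = Add(-19, Mul(-324, Rational(-377, 84))) = Add(-19, Rational(10179, 7)) = Rational(10046, 7)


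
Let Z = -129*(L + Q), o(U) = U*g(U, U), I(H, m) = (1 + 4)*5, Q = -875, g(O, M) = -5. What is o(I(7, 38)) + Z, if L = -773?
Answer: 212467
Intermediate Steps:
I(H, m) = 25 (I(H, m) = 5*5 = 25)
o(U) = -5*U (o(U) = U*(-5) = -5*U)
Z = 212592 (Z = -129*(-773 - 875) = -129*(-1648) = 212592)
o(I(7, 38)) + Z = -5*25 + 212592 = -125 + 212592 = 212467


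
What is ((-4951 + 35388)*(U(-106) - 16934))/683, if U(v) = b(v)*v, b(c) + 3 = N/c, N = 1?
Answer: -505710755/683 ≈ -7.4043e+5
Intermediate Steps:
b(c) = -3 + 1/c
U(v) = v*(-3 + 1/v) (U(v) = (-3 + 1/v)*v = v*(-3 + 1/v))
((-4951 + 35388)*(U(-106) - 16934))/683 = ((-4951 + 35388)*((1 - 3*(-106)) - 16934))/683 = (30437*((1 + 318) - 16934))*(1/683) = (30437*(319 - 16934))*(1/683) = (30437*(-16615))*(1/683) = -505710755*1/683 = -505710755/683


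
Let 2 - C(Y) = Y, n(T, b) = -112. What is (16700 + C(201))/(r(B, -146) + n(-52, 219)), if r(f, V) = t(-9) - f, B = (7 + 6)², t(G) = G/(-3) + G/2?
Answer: -33002/565 ≈ -58.411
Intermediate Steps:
t(G) = G/6 (t(G) = G*(-⅓) + G*(½) = -G/3 + G/2 = G/6)
B = 169 (B = 13² = 169)
r(f, V) = -3/2 - f (r(f, V) = (⅙)*(-9) - f = -3/2 - f)
C(Y) = 2 - Y
(16700 + C(201))/(r(B, -146) + n(-52, 219)) = (16700 + (2 - 1*201))/((-3/2 - 1*169) - 112) = (16700 + (2 - 201))/((-3/2 - 169) - 112) = (16700 - 199)/(-341/2 - 112) = 16501/(-565/2) = 16501*(-2/565) = -33002/565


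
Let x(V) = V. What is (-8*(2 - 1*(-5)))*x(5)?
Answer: -280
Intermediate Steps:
(-8*(2 - 1*(-5)))*x(5) = -8*(2 - 1*(-5))*5 = -8*(2 + 5)*5 = -8*7*5 = -56*5 = -280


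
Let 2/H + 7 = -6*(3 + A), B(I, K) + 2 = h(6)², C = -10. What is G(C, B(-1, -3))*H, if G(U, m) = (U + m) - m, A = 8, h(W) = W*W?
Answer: 20/73 ≈ 0.27397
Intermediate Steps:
h(W) = W²
B(I, K) = 1294 (B(I, K) = -2 + (6²)² = -2 + 36² = -2 + 1296 = 1294)
G(U, m) = U
H = -2/73 (H = 2/(-7 - 6*(3 + 8)) = 2/(-7 - 6*11) = 2/(-7 - 66) = 2/(-73) = 2*(-1/73) = -2/73 ≈ -0.027397)
G(C, B(-1, -3))*H = -10*(-2/73) = 20/73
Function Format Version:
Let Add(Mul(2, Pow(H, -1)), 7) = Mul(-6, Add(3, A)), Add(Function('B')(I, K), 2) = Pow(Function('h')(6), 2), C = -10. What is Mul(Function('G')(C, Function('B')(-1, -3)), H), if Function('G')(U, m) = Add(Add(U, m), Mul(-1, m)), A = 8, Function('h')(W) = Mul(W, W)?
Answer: Rational(20, 73) ≈ 0.27397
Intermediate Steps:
Function('h')(W) = Pow(W, 2)
Function('B')(I, K) = 1294 (Function('B')(I, K) = Add(-2, Pow(Pow(6, 2), 2)) = Add(-2, Pow(36, 2)) = Add(-2, 1296) = 1294)
Function('G')(U, m) = U
H = Rational(-2, 73) (H = Mul(2, Pow(Add(-7, Mul(-6, Add(3, 8))), -1)) = Mul(2, Pow(Add(-7, Mul(-6, 11)), -1)) = Mul(2, Pow(Add(-7, -66), -1)) = Mul(2, Pow(-73, -1)) = Mul(2, Rational(-1, 73)) = Rational(-2, 73) ≈ -0.027397)
Mul(Function('G')(C, Function('B')(-1, -3)), H) = Mul(-10, Rational(-2, 73)) = Rational(20, 73)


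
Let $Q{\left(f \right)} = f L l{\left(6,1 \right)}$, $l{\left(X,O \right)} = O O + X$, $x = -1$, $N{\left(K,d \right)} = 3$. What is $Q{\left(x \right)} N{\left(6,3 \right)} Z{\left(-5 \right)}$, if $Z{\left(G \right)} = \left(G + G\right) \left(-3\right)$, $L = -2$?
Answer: $1260$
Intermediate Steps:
$l{\left(X,O \right)} = X + O^{2}$ ($l{\left(X,O \right)} = O^{2} + X = X + O^{2}$)
$Z{\left(G \right)} = - 6 G$ ($Z{\left(G \right)} = 2 G \left(-3\right) = - 6 G$)
$Q{\left(f \right)} = - 14 f$ ($Q{\left(f \right)} = f \left(-2\right) \left(6 + 1^{2}\right) = - 2 f \left(6 + 1\right) = - 2 f 7 = - 14 f$)
$Q{\left(x \right)} N{\left(6,3 \right)} Z{\left(-5 \right)} = \left(-14\right) \left(-1\right) 3 \left(\left(-6\right) \left(-5\right)\right) = 14 \cdot 3 \cdot 30 = 42 \cdot 30 = 1260$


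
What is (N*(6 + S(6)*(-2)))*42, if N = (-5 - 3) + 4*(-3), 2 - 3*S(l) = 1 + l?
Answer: -7840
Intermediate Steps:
S(l) = ⅓ - l/3 (S(l) = ⅔ - (1 + l)/3 = ⅔ + (-⅓ - l/3) = ⅓ - l/3)
N = -20 (N = -8 - 12 = -20)
(N*(6 + S(6)*(-2)))*42 = -20*(6 + (⅓ - ⅓*6)*(-2))*42 = -20*(6 + (⅓ - 2)*(-2))*42 = -20*(6 - 5/3*(-2))*42 = -20*(6 + 10/3)*42 = -20*28/3*42 = -560/3*42 = -7840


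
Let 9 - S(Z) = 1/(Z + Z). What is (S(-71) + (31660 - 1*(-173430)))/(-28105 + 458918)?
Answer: 29124059/61175446 ≈ 0.47607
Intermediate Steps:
S(Z) = 9 - 1/(2*Z) (S(Z) = 9 - 1/(Z + Z) = 9 - 1/(2*Z))
(S(-71) + (31660 - 1*(-173430)))/(-28105 + 458918) = ((9 - ½/(-71)) + (31660 - 1*(-173430)))/(-28105 + 458918) = ((9 - ½*(-1/71)) + (31660 + 173430))/430813 = ((9 + 1/142) + 205090)*(1/430813) = (1279/142 + 205090)*(1/430813) = (29124059/142)*(1/430813) = 29124059/61175446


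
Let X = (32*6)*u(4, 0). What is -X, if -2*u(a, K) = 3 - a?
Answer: -96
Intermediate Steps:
u(a, K) = -3/2 + a/2 (u(a, K) = -(3 - a)/2 = -3/2 + a/2)
X = 96 (X = (32*6)*(-3/2 + (½)*4) = 192*(-3/2 + 2) = 192*(½) = 96)
-X = -1*96 = -96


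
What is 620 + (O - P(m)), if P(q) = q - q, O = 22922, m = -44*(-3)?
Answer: 23542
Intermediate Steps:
m = 132
P(q) = 0
620 + (O - P(m)) = 620 + (22922 - 1*0) = 620 + (22922 + 0) = 620 + 22922 = 23542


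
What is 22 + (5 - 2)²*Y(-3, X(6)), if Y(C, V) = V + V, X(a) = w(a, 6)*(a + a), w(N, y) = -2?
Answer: -410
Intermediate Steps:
X(a) = -4*a (X(a) = -2*(a + a) = -4*a)
Y(C, V) = 2*V
22 + (5 - 2)²*Y(-3, X(6)) = 22 + (5 - 2)²*(2*(-4*6)) = 22 + 3²*(2*(-24)) = 22 + 9*(-48) = 22 - 432 = -410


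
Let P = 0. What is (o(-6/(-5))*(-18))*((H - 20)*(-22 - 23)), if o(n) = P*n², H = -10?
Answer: 0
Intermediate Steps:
o(n) = 0 (o(n) = 0*n² = 0)
(o(-6/(-5))*(-18))*((H - 20)*(-22 - 23)) = (0*(-18))*((-10 - 20)*(-22 - 23)) = 0*(-30*(-45)) = 0*1350 = 0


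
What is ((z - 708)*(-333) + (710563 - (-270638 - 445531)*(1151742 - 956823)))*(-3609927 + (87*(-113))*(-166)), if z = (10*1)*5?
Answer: -276117988404639228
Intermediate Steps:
z = 50 (z = 10*5 = 50)
((z - 708)*(-333) + (710563 - (-270638 - 445531)*(1151742 - 956823)))*(-3609927 + (87*(-113))*(-166)) = ((50 - 708)*(-333) + (710563 - (-270638 - 445531)*(1151742 - 956823)))*(-3609927 + (87*(-113))*(-166)) = (-658*(-333) + (710563 - (-716169)*194919))*(-3609927 - 9831*(-166)) = (219114 + (710563 - 1*(-139594945311)))*(-3609927 + 1631946) = (219114 + (710563 + 139594945311))*(-1977981) = (219114 + 139595655874)*(-1977981) = 139595874988*(-1977981) = -276117988404639228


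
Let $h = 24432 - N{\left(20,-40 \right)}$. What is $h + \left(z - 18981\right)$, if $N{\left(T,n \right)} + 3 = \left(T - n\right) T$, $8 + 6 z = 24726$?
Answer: $\frac{25121}{3} \approx 8373.7$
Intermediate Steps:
$z = \frac{12359}{3}$ ($z = - \frac{4}{3} + \frac{1}{6} \cdot 24726 = - \frac{4}{3} + 4121 = \frac{12359}{3} \approx 4119.7$)
$N{\left(T,n \right)} = -3 + T \left(T - n\right)$ ($N{\left(T,n \right)} = -3 + \left(T - n\right) T = -3 + T \left(T - n\right)$)
$h = 23235$ ($h = 24432 - \left(-3 + 20^{2} - 20 \left(-40\right)\right) = 24432 - \left(-3 + 400 + 800\right) = 24432 - 1197 = 23235$)
$h + \left(z - 18981\right) = 23235 + \left(\frac{12359}{3} - 18981\right) = 23235 - \frac{44584}{3} = \frac{25121}{3}$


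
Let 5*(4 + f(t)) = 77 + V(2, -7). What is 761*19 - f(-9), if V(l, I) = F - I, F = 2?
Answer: 72229/5 ≈ 14446.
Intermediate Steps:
V(l, I) = 2 - I
f(t) = 66/5 (f(t) = -4 + (77 + (2 - 1*(-7)))/5 = -4 + (77 + (2 + 7))/5 = -4 + (77 + 9)/5 = -4 + (⅕)*86 = -4 + 86/5 = 66/5)
761*19 - f(-9) = 761*19 - 1*66/5 = 14459 - 66/5 = 72229/5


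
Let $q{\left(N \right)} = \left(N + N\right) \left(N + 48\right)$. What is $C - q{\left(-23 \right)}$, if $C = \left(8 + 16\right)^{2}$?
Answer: $1726$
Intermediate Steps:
$C = 576$ ($C = 24^{2} = 576$)
$q{\left(N \right)} = 2 N \left(48 + N\right)$
$C - q{\left(-23 \right)} = 576 - 2 \left(-23\right) \left(48 - 23\right) = 576 - 2 \left(-23\right) 25 = 576 - -1150 = 576 + 1150 = 1726$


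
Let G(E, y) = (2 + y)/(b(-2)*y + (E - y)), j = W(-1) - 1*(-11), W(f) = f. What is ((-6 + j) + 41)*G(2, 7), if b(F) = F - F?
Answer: -81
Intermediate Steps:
j = 10 (j = -1 - 1*(-11) = -1 + 11 = 10)
b(F) = 0
G(E, y) = (2 + y)/(E - y) (G(E, y) = (2 + y)/(0*y + (E - y)) = (2 + y)/(0 + (E - y)) = (2 + y)/(E - y))
((-6 + j) + 41)*G(2, 7) = ((-6 + 10) + 41)*((2 + 7)/(2 - 1*7)) = (4 + 41)*(9/(2 - 7)) = 45*(9/(-5)) = 45*(-1/5*9) = 45*(-9/5) = -81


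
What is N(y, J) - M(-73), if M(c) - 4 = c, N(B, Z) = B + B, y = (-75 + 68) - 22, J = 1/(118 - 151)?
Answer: 11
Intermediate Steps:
J = -1/33 (J = 1/(-33) = -1/33 ≈ -0.030303)
y = -29 (y = -7 - 22 = -29)
N(B, Z) = 2*B
M(c) = 4 + c
N(y, J) - M(-73) = 2*(-29) - (4 - 73) = -58 - 1*(-69) = -58 + 69 = 11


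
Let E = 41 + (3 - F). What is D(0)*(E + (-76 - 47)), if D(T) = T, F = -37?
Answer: 0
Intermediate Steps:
E = 81 (E = 41 + (3 - 1*(-37)) = 41 + (3 + 37) = 41 + 40 = 81)
D(0)*(E + (-76 - 47)) = 0*(81 + (-76 - 47)) = 0*(81 - 123) = 0*(-42) = 0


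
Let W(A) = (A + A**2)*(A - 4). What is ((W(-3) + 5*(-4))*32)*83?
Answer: -164672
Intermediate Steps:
W(A) = (-4 + A)*(A + A**2) (W(A) = (A + A**2)*(-4 + A) = (-4 + A)*(A + A**2))
((W(-3) + 5*(-4))*32)*83 = ((-3*(-4 + (-3)**2 - 3*(-3)) + 5*(-4))*32)*83 = ((-3*(-4 + 9 + 9) - 20)*32)*83 = ((-3*14 - 20)*32)*83 = ((-42 - 20)*32)*83 = -62*32*83 = -1984*83 = -164672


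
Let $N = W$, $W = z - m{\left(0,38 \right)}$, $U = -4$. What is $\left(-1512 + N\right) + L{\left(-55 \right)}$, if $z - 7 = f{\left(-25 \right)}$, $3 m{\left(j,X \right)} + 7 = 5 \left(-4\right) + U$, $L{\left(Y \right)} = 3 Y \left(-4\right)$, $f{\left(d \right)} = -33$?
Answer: $- \frac{2603}{3} \approx -867.67$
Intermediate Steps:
$L{\left(Y \right)} = - 12 Y$
$m{\left(j,X \right)} = - \frac{31}{3}$ ($m{\left(j,X \right)} = - \frac{7}{3} + \frac{5 \left(-4\right) - 4}{3} = - \frac{7}{3} + \frac{-20 - 4}{3} = - \frac{7}{3} + \frac{1}{3} \left(-24\right) = - \frac{7}{3} - 8 = - \frac{31}{3}$)
$z = -26$ ($z = 7 - 33 = -26$)
$W = - \frac{47}{3}$ ($W = -26 - - \frac{31}{3} = -26 + \frac{31}{3} = - \frac{47}{3} \approx -15.667$)
$N = - \frac{47}{3} \approx -15.667$
$\left(-1512 + N\right) + L{\left(-55 \right)} = \left(-1512 - \frac{47}{3}\right) - -660 = - \frac{4583}{3} + 660 = - \frac{2603}{3}$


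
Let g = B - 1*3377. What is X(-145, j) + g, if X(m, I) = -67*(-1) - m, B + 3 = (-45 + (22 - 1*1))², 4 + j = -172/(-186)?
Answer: -2592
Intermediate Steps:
j = -286/93 (j = -4 - 172/(-186) = -4 - 172*(-1/186) = -4 + 86/93 = -286/93 ≈ -3.0753)
B = 573 (B = -3 + (-45 + (22 - 1*1))² = -3 + (-45 + (22 - 1))² = -3 + (-45 + 21)² = -3 + (-24)² = -3 + 576 = 573)
g = -2804 (g = 573 - 1*3377 = 573 - 3377 = -2804)
X(m, I) = 67 - m
X(-145, j) + g = (67 - 1*(-145)) - 2804 = (67 + 145) - 2804 = 212 - 2804 = -2592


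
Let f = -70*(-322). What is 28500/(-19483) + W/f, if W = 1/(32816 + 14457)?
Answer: -30367702450517/20759787621860 ≈ -1.4628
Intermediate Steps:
W = 1/47273 ≈ 2.1154e-5
f = 22540
28500/(-19483) + W/f = 28500/(-19483) + (1/47273)/22540 = 28500*(-1/19483) + (1/47273)*(1/22540) = -28500/19483 + 1/1065533420 = -30367702450517/20759787621860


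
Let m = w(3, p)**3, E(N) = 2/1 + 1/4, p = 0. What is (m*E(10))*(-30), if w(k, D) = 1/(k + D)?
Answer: -5/2 ≈ -2.5000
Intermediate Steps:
E(N) = 9/4 (E(N) = 2*1 + 1*(1/4) = 2 + 1/4 = 9/4)
w(k, D) = 1/(D + k)
m = 1/27 (m = (1/(0 + 3))**3 = (1/3)**3 = 1/27 ≈ 0.037037)
(m*E(10))*(-30) = ((1/27)*(9/4))*(-30) = (1/12)*(-30) = -5/2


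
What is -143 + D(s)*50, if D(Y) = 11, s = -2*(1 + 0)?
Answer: 407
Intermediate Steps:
s = -2 (s = -2*1 = -2)
-143 + D(s)*50 = -143 + 11*50 = -143 + 550 = 407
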